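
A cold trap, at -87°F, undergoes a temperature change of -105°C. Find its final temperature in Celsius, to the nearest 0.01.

Initial temperature in Celsius: (-87 - 32) × 5/9 = -66.1111°C.
Final Celsius temperature: -66.1111 - 105.0000 = -171.1111°C.

-171.11°C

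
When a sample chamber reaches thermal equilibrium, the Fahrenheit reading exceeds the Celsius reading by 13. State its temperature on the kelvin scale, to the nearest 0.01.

249.40 K

Let x be the Fahrenheit reading; then the Celsius reading is 5/9·x - 17.7778.
(5/9·x - 17.7778) - x = -13  ⇒  (-4/9)·x = 43/9  ⇒  x = -10.7500°F.
In Celsius: (-10.75 - 32) × 5/9 = -23.7500°C.
In kelvin: -23.7500 + 273.15 = 249.40 K.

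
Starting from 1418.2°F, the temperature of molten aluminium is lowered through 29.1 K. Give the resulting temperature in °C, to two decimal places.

Initial temperature in Celsius: (1418.2 - 32) × 5/9 = 770.1111°C.
The 29.1 K change is an interval; Kelvin and Celsius degrees are the same size, so ΔC = -29.1°C.
Final Celsius temperature: 770.1111 - 29.1000 = 741.0111°C.

741.01°C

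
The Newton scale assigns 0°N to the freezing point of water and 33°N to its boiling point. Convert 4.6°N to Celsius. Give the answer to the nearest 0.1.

Linear interpolation between the fixed points: C = (4.6 - 0) × 100 / (33 - 0) = 13.9394°C.

13.9°C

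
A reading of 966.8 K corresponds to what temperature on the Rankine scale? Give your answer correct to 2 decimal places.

In Celsius: 966.8 - 273.15 = 693.6500°C.
In Rankine: 693.6500 × 1.8 + 491.67 = 1740.24°R.

1740.24°R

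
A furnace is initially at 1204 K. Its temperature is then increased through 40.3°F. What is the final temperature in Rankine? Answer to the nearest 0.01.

2207.50°R

Initial temperature in Celsius: 1204 - 273.15 = 930.8500°C.
The 40.3°F change is an interval, so only the factor 5/9 applies: +40.3 × 5/9 = +22.3889°C.
Final Celsius temperature: 930.8500 + 22.3889 = 953.2389°C.
In Rankine: 953.2389 × 1.8 + 491.67 = 2207.50°R.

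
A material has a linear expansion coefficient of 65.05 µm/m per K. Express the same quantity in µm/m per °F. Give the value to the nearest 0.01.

36.14 µm/m per °F

The quantity depends on a temperature interval, so only the ratio of degree sizes applies; the offset between the scales is irrelevant.
A change of 1°F is a change of 5/9 K, so per °F the value is 65.05 × 5/9 = 36.14.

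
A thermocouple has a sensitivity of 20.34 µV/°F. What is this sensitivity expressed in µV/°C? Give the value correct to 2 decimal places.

36.61 µV/°C

Since only a temperature interval is involved, the additive offset between the scales drops out.
A change of 1°C is a change of 1.8°F, so per °C the value is 20.34 × 1.8 = 36.61.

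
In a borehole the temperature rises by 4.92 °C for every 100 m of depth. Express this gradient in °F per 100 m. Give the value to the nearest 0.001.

8.856 °F/100 m

The quantity depends on a temperature interval, so only the ratio of degree sizes applies; the offset between the scales is irrelevant.
A change of 1°C is a change of 1.8°F, so 4.92 × 1.8 = 8.856.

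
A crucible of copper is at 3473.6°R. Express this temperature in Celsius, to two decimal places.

In Celsius: (3473.6 - 491.67) × 5/9 = 1656.6278°C.

1656.63°C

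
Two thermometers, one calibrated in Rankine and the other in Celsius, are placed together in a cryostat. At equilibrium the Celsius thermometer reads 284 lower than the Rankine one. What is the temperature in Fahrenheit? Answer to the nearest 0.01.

-435.26°F

Let x be the Rankine reading; then the Celsius reading is 5/9·x - 273.15.
(5/9·x - 273.15) - x = -284  ⇒  (-4/9)·x = -10.85  ⇒  x = 24.4125°R.
In Celsius: (24.4125 - 491.67) × 5/9 = -259.5875°C.
In Fahrenheit: -259.5875 × 1.8 + 32 = -435.26°F.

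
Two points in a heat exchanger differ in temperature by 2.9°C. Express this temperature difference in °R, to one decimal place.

An interval of 1°C corresponds to 1.8°R.
2.9 × 1.8 = 5.2.

5.2°R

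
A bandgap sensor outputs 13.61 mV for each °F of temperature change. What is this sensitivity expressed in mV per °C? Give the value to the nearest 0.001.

24.498 mV per °C

Since only a temperature interval is involved, the additive offset between the scales drops out.
A change of 1°C is a change of 1.8°F, so per °C the value is 13.61 × 1.8 = 24.498.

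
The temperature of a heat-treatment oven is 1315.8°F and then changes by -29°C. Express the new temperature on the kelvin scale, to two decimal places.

957.37 K

Initial temperature in Celsius: (1315.8 - 32) × 5/9 = 713.2222°C.
Final Celsius temperature: 713.2222 - 29.0000 = 684.2222°C.
In kelvin: 684.2222 + 273.15 = 957.37 K.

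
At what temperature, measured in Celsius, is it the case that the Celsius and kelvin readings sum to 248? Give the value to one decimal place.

Let C be the Celsius reading. The kelvin reading is K = 1·C + 273.15.
Require C + K = 248: (2)·C + 273.15 = 248.
C = (248 - 273.15) / (2) = -12.6.

-12.6°C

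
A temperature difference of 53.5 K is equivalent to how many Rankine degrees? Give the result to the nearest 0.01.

For a temperature interval the offset drops out; only the factor 1.8 applies.
53.5 × 1.8 = 96.30.

96.30°R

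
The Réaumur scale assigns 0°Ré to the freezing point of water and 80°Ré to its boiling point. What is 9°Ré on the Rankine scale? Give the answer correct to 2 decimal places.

Linear interpolation between the fixed points: C = (9 - 0) × 100 / (80 - 0) = 11.2500°C.
Then 11.2500 × 1.8 + 491.67 = 511.92°R.

511.92°R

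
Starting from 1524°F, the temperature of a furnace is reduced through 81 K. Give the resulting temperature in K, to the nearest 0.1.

1021.0 K

Initial temperature in Celsius: (1524 - 32) × 5/9 = 828.8889°C.
The 81 K change is an interval; Kelvin and Celsius degrees are the same size, so ΔC = -81°C.
Final Celsius temperature: 828.8889 - 81.0000 = 747.8889°C.
In kelvin: 747.8889 + 273.15 = 1021.0 K.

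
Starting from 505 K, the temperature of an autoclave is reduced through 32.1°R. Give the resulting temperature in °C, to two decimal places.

214.02°C

Initial temperature in Celsius: 505 - 273.15 = 231.8500°C.
The 32.1°R change is an interval, so only the factor 5/9 applies: -32.1 × 5/9 = -17.8333°C.
Final Celsius temperature: 231.8500 - 17.8333 = 214.0167°C.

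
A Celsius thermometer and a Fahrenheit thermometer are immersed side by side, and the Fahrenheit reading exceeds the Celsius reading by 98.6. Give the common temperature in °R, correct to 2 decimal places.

641.52°R

Let x be the Celsius reading; then the Fahrenheit reading is 1.8·x + 32.
(1.8·x + 32) - x = 98.6  ⇒  (0.8)·x = 66.6  ⇒  x = 83.2500°C.
In Rankine: 83.2500 × 1.8 + 491.67 = 641.52°R.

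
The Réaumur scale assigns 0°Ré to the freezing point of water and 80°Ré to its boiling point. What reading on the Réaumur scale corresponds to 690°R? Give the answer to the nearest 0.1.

First in Celsius: (690 - 491.67) × 5/9 = 110.1833°C.
Linearly onto the Réaumur scale: 0 + (110.1833 / 100) × (80 - 0) = 88.1°Ré.

88.1°Ré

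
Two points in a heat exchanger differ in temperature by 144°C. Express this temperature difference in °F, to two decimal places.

259.20°F

Only the scale ratio 1.8 matters for a change in temperature.
144 × 1.8 = 259.20.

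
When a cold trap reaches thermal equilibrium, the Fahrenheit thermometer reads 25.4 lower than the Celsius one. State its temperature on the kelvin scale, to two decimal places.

Let x be the Celsius reading; then the Fahrenheit reading is 1.8·x + 32.
(1.8·x + 32) - x = -25.4  ⇒  (0.8)·x = -57.4  ⇒  x = -71.7500°C.
In kelvin: -71.7500 + 273.15 = 201.40 K.

201.40 K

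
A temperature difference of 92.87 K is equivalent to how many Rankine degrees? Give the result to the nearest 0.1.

For a temperature interval the offset drops out; only the factor 1.8 applies.
92.87 × 1.8 = 167.2.

167.2°R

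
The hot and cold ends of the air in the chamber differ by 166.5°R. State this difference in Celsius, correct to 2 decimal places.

92.50°C

An interval of 1°R corresponds to 5/9°C.
166.5 × 5/9 = 92.50.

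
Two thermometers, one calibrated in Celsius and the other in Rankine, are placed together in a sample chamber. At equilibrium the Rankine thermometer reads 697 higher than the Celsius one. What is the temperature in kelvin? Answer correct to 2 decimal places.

Let x be the Celsius reading; then the Rankine reading is 1.8·x + 491.67.
(1.8·x + 491.67) - x = 697  ⇒  (0.8)·x = 205.33  ⇒  x = 256.6625°C.
In kelvin: 256.6625 + 273.15 = 529.81 K.

529.81 K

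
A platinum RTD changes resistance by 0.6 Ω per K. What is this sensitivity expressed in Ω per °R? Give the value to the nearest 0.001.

Since only a temperature interval is involved, the additive offset between the scales drops out.
A change of 1°R is a change of 5/9 K, so per °R the value is 0.6 × 5/9 = 0.333.

0.333 Ω per °R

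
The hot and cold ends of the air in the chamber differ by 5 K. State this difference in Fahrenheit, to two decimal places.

An interval of 1 K corresponds to 1.8°F.
5 × 1.8 = 9.00.

9.00°F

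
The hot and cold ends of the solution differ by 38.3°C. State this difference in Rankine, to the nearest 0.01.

For a temperature interval the offset drops out; only the factor 1.8 applies.
38.3 × 1.8 = 68.94.

68.94°R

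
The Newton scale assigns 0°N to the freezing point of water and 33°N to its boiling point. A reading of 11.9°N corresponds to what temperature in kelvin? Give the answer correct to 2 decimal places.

Linear interpolation between the fixed points: C = (11.9 - 0) × 100 / (33 - 0) = 36.0606°C.
Then 36.0606 + 273.15 = 309.21 K.

309.21 K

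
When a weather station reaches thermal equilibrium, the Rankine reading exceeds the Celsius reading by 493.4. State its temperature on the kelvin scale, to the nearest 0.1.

Let x be the Celsius reading; then the Rankine reading is 1.8·x + 491.67.
(1.8·x + 491.67) - x = 493.4  ⇒  (0.8)·x = 1.73  ⇒  x = 2.1625°C.
In kelvin: 2.1625 + 273.15 = 275.3 K.

275.3 K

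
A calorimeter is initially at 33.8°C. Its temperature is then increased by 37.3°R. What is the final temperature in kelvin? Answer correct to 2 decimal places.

327.67 K

The 37.3°R change is an interval, so only the factor 5/9 applies: +37.3 × 5/9 = +20.7222°C.
Final Celsius temperature: 33.8000 + 20.7222 = 54.5222°C.
In kelvin: 54.5222 + 273.15 = 327.67 K.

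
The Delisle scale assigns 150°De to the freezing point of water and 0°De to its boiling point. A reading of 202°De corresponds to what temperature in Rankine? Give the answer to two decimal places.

Linear interpolation between the fixed points: C = (202 - 150) × 100 / (0 - 150) = -34.6667°C.
Then -34.6667 × 1.8 + 491.67 = 429.27°R.

429.27°R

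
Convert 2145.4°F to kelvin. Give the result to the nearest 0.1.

1447.3 K

In Celsius: (2145.4 - 32) × 5/9 = 1174.1111°C.
In kelvin: 1174.1111 + 273.15 = 1447.3 K.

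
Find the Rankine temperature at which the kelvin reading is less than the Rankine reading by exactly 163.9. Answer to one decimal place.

Let R be the Rankine reading. The kelvin reading is K = 5/9·R.
Require K - R = -163.9: (-4/9)·R = -163.9.
R = (-163.9) / (-4/9) = 368.8.

368.8°R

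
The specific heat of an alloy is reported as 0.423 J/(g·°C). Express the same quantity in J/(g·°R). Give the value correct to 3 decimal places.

The quantity depends on a temperature interval, so only the ratio of degree sizes applies; the offset between the scales is irrelevant.
A change of 1°R is a change of 5/9°C, so per °R the value is 0.423 × 5/9 = 0.235.

0.235 J/(g·°R)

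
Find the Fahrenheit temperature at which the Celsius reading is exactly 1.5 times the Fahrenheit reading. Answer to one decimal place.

-18.8°F

Let F be the Fahrenheit reading. The Celsius reading is C = 5/9·F - 17.7778.
Require C = 1.5·F: 5/9·F - 17.7778 = 1.5·F.
(-17/18)·F = 17.7778  ⇒  F = -18.8.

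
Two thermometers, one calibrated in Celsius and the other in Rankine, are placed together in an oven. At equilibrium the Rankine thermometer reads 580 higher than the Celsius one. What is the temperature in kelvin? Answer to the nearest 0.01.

Let x be the Celsius reading; then the Rankine reading is 1.8·x + 491.67.
(1.8·x + 491.67) - x = 580  ⇒  (0.8)·x = 88.33  ⇒  x = 110.4125°C.
In kelvin: 110.4125 + 273.15 = 383.56 K.

383.56 K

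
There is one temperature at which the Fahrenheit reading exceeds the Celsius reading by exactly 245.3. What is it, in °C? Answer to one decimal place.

Let C be the Celsius reading. The Fahrenheit reading is F = 1.8·C + 32.
Require F - C = 245.3: (0.8)·C + 32 = 245.3.
C = (245.3 - 32) / (0.8) = 266.6.

266.6°C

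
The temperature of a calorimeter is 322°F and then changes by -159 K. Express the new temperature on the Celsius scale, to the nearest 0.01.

Initial temperature in Celsius: (322 - 32) × 5/9 = 161.1111°C.
The 159 K change is an interval; Kelvin and Celsius degrees are the same size, so ΔC = -159°C.
Final Celsius temperature: 161.1111 - 159.0000 = 2.1111°C.

2.11°C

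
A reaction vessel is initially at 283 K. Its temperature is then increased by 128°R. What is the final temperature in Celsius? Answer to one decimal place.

81.0°C

Initial temperature in Celsius: 283 - 273.15 = 9.8500°C.
The 128°R change is an interval, so only the factor 5/9 applies: +128 × 5/9 = +71.1111°C.
Final Celsius temperature: 9.8500 + 71.1111 = 80.9611°C.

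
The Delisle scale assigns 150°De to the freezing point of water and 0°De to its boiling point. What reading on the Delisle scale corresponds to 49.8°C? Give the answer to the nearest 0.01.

Linearly onto the Delisle scale: 150 + (49.8000 / 100) × (0 - 150) = 75.30°De.

75.30°De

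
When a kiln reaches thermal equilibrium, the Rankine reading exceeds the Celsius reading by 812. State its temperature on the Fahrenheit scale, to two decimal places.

752.74°F

Let x be the Celsius reading; then the Rankine reading is 1.8·x + 491.67.
(1.8·x + 491.67) - x = 812  ⇒  (0.8)·x = 320.33  ⇒  x = 400.4125°C.
In Fahrenheit: 400.4125 × 1.8 + 32 = 752.74°F.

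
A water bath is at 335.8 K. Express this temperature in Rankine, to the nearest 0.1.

604.4°R

In Celsius: 335.8 - 273.15 = 62.6500°C.
In Rankine: 62.6500 × 1.8 + 491.67 = 604.4°R.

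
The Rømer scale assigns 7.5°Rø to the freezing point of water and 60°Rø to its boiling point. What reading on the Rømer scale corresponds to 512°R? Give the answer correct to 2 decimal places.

13.43°Rø

First in Celsius: (512 - 491.67) × 5/9 = 11.2944°C.
Linearly onto the Rømer scale: 7.5 + (11.2944 / 100) × (60 - 7.5) = 13.43°Rø.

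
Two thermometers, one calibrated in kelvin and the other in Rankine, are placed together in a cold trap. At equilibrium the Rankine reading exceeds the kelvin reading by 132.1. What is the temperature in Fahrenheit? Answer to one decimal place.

-162.4°F

Let x be the kelvin reading; then the Rankine reading is 1.8·x.
(1.8·x) - x = 132.1  ⇒  (0.8)·x = 132.1  ⇒  x = 165.1250 K.
In Celsius: 165.125 - 273.15 = -108.0250°C.
In Fahrenheit: -108.0250 × 1.8 + 32 = -162.4°F.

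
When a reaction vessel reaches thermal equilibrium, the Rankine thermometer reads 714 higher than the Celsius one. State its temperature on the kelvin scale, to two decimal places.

551.06 K

Let x be the Celsius reading; then the Rankine reading is 1.8·x + 491.67.
(1.8·x + 491.67) - x = 714  ⇒  (0.8)·x = 222.33  ⇒  x = 277.9125°C.
In kelvin: 277.9125 + 273.15 = 551.06 K.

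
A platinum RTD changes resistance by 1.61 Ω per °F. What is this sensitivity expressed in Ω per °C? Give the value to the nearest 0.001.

2.898 Ω per °C

Since only a temperature interval is involved, the additive offset between the scales drops out.
A change of 1°C is a change of 1.8°F, so per °C the value is 1.61 × 1.8 = 2.898.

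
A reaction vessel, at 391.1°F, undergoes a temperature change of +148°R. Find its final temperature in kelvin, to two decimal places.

Initial temperature in Celsius: (391.1 - 32) × 5/9 = 199.5000°C.
The 148°R change is an interval, so only the factor 5/9 applies: +148 × 5/9 = +82.2222°C.
Final Celsius temperature: 199.5000 + 82.2222 = 281.7222°C.
In kelvin: 281.7222 + 273.15 = 554.87 K.

554.87 K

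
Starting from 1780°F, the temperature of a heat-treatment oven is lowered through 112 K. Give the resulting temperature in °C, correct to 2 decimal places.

859.11°C

Initial temperature in Celsius: (1780 - 32) × 5/9 = 971.1111°C.
The 112 K change is an interval; Kelvin and Celsius degrees are the same size, so ΔC = -112°C.
Final Celsius temperature: 971.1111 - 112.0000 = 859.1111°C.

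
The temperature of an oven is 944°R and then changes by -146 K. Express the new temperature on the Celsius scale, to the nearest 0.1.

105.3°C

Initial temperature in Celsius: (944 - 491.67) × 5/9 = 251.2944°C.
The 146 K change is an interval; Kelvin and Celsius degrees are the same size, so ΔC = -146°C.
Final Celsius temperature: 251.2944 - 146.0000 = 105.2944°C.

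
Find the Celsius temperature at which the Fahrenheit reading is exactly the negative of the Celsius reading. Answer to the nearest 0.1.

Let C be the Celsius reading. The Fahrenheit reading is F = 1.8·C + 32.
Require F = -1·C: 1.8·C + 32 = -1·C.
(2.8)·C = -32  ⇒  C = -11.4.

-11.4°C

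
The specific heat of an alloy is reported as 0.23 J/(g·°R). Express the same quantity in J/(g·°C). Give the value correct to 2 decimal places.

0.41 J/(g·°C)

Since only a temperature interval is involved, the additive offset between the scales drops out.
A change of 1°C is a change of 1.8°R, so per °C the value is 0.23 × 1.8 = 0.41.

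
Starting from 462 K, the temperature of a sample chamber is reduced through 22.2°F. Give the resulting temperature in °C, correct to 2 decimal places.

176.52°C

Initial temperature in Celsius: 462 - 273.15 = 188.8500°C.
The 22.2°F change is an interval, so only the factor 5/9 applies: -22.2 × 5/9 = -12.3333°C.
Final Celsius temperature: 188.8500 - 12.3333 = 176.5167°C.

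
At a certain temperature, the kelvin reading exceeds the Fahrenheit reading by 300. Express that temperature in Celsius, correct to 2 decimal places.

-73.56°C

Let x be the kelvin reading; then the Fahrenheit reading is 1.8·x - 459.67.
(1.8·x - 459.67) - x = -300  ⇒  (0.8)·x = 159.67  ⇒  x = 199.5875 K.
In Celsius: 199.5875 - 273.15 = -73.56°C.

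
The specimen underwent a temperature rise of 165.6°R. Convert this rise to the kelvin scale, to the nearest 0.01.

Only the scale ratio 5/9 matters for a change in temperature.
165.6 × 5/9 = 92.00.

92.00 K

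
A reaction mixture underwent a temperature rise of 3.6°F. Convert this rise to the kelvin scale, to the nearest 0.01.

For a temperature interval the offset drops out; only the factor 5/9 applies.
3.6 × 5/9 = 2.00.

2.00 K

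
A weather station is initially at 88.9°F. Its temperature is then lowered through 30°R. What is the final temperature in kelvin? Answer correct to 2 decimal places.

Initial temperature in Celsius: (88.9 - 32) × 5/9 = 31.6111°C.
The 30°R change is an interval, so only the factor 5/9 applies: -30 × 5/9 = -16.6667°C.
Final Celsius temperature: 31.6111 - 16.6667 = 14.9444°C.
In kelvin: 14.9444 + 273.15 = 288.09 K.

288.09 K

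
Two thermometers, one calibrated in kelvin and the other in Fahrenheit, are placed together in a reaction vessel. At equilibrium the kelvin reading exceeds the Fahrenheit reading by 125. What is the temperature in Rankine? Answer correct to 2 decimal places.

Let x be the kelvin reading; then the Fahrenheit reading is 1.8·x - 459.67.
(1.8·x - 459.67) - x = -125  ⇒  (0.8)·x = 334.67  ⇒  x = 418.3375 K.
In Celsius: 418.3375 - 273.15 = 145.1875°C.
In Rankine: 145.1875 × 1.8 + 491.67 = 753.01°R.

753.01°R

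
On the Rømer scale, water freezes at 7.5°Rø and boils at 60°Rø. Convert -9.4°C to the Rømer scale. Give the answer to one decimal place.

2.6°Rø

Linearly onto the Rømer scale: 7.5 + (-9.4000 / 100) × (60 - 7.5) = 2.6°Rø.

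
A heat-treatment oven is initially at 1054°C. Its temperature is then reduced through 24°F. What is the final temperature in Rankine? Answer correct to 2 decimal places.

2364.87°R

The 24°F change is an interval, so only the factor 5/9 applies: -24 × 5/9 = -13.3333°C.
Final Celsius temperature: 1054.0000 - 13.3333 = 1040.6667°C.
In Rankine: 1040.6667 × 1.8 + 491.67 = 2364.87°R.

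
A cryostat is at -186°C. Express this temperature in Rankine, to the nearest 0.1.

In Rankine: -186.0000 × 1.8 + 491.67 = 156.9°R.

156.9°R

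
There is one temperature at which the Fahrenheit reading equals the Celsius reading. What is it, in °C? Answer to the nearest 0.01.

-40.00°C

Let C be the Celsius reading. The Fahrenheit reading is F = 1.8·C + 32.
Set F = C: 1.8·C + 32 = C.
(0.8)·C = -32  ⇒  C = -40.00.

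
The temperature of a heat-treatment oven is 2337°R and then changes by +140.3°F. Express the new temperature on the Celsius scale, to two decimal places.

1103.13°C

Initial temperature in Celsius: (2337 - 491.67) × 5/9 = 1025.1833°C.
The 140.3°F change is an interval, so only the factor 5/9 applies: +140.3 × 5/9 = +77.9444°C.
Final Celsius temperature: 1025.1833 + 77.9444 = 1103.1278°C.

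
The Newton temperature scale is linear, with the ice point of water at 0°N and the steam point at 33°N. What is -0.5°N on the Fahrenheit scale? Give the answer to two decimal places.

Linear interpolation between the fixed points: C = (-0.5 - 0) × 100 / (33 - 0) = -1.5152°C.
Then -1.5152 × 1.8 + 32 = 29.27°F.

29.27°F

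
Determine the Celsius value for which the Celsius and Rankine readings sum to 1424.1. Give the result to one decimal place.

333.0°C

Let C be the Celsius reading. The Rankine reading is R = 1.8·C + 491.67.
Require C + R = 1424.1: (2.8)·C + 491.67 = 1424.1.
C = (1424.1 - 491.67) / (2.8) = 333.0.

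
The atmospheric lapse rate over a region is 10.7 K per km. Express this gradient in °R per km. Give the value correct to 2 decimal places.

Since only a temperature interval is involved, the additive offset between the scales drops out.
A change of 1 K is a change of 1.8°R, so 10.7 × 1.8 = 19.26.

19.26 °R/km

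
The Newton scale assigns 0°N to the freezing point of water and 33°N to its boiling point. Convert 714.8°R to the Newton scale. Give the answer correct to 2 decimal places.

40.91°N

First in Celsius: (714.8 - 491.67) × 5/9 = 123.9611°C.
Linearly onto the Newton scale: 0 + (123.9611 / 100) × (33 - 0) = 40.91°N.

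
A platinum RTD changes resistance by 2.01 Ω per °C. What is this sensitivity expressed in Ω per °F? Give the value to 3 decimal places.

Since only a temperature interval is involved, the additive offset between the scales drops out.
A change of 1°F is a change of 5/9°C, so per °F the value is 2.01 × 5/9 = 1.117.

1.117 Ω per °F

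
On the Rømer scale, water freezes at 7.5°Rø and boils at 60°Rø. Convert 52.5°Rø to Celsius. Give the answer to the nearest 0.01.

Linear interpolation between the fixed points: C = (52.5 - 7.5) × 100 / (60 - 7.5) = 85.7143°C.

85.71°C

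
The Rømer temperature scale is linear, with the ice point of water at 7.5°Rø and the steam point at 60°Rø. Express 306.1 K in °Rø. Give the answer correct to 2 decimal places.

24.80°Rø

First in Celsius: 306.1 - 273.15 = 32.9500°C.
Linearly onto the Rømer scale: 7.5 + (32.9500 / 100) × (60 - 7.5) = 24.80°Rø.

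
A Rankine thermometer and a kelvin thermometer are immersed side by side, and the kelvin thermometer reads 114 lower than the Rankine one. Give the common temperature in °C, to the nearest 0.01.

-130.65°C

Let x be the Rankine reading; then the kelvin reading is 5/9·x.
(5/9·x) - x = -114  ⇒  (-4/9)·x = -114  ⇒  x = 256.5000°R.
In Celsius: (256.5 - 491.67) × 5/9 = -130.65°C.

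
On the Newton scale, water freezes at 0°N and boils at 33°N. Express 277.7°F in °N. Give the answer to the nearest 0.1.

45.0°N

First in Celsius: (277.7 - 32) × 5/9 = 136.5000°C.
Linearly onto the Newton scale: 0 + (136.5000 / 100) × (33 - 0) = 45.0°N.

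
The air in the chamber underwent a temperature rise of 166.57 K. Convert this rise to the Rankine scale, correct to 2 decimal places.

299.83°R

An interval of 1 K corresponds to 1.8°R.
166.57 × 1.8 = 299.83.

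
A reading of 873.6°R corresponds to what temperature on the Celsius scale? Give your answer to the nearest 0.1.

In Celsius: (873.6 - 491.67) × 5/9 = 212.1833°C.

212.2°C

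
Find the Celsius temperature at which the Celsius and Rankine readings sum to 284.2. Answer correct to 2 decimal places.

Let C be the Celsius reading. The Rankine reading is R = 1.8·C + 491.67.
Require C + R = 284.2: (2.8)·C + 491.67 = 284.2.
C = (284.2 - 491.67) / (2.8) = -74.10.

-74.10°C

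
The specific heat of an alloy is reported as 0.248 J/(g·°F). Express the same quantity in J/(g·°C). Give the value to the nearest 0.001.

The quantity depends on a temperature interval, so only the ratio of degree sizes applies; the offset between the scales is irrelevant.
A change of 1°C is a change of 1.8°F, so per °C the value is 0.248 × 1.8 = 0.446.

0.446 J/(g·°C)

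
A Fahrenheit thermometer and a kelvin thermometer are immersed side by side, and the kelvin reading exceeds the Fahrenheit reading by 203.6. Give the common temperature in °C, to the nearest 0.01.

46.94°C

Let x be the Fahrenheit reading; then the kelvin reading is 5/9·x + 255.372.
(5/9·x + 255.372) - x = 203.6  ⇒  (-4/9)·x = -51.7722  ⇒  x = 116.4875°F.
In Celsius: (116.4875 - 32) × 5/9 = 46.94°C.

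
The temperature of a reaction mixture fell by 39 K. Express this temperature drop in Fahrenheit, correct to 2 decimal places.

70.20°F

For a temperature interval the offset drops out; only the factor 1.8 applies.
39 × 1.8 = 70.20.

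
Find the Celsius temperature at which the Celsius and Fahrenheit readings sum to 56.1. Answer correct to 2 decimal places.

Let C be the Celsius reading. The Fahrenheit reading is F = 1.8·C + 32.
Require C + F = 56.1: (2.8)·C + 32 = 56.1.
C = (56.1 - 32) / (2.8) = 8.61.

8.61°C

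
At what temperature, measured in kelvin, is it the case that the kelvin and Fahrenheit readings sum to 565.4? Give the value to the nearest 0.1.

Let K be the kelvin reading. The Fahrenheit reading is F = 1.8·K - 459.67.
Require K + F = 565.4: (2.8)·K - 459.67 = 565.4.
K = (565.4 + 459.67) / (2.8) = 366.1.

366.1 K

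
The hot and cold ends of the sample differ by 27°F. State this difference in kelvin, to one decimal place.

15.0 K

An interval of 1°F corresponds to 5/9 K.
27 × 5/9 = 15.0.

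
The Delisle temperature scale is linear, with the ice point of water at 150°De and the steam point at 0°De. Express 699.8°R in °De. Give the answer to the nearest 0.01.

-23.44°De

First in Celsius: (699.8 - 491.67) × 5/9 = 115.6278°C.
Linearly onto the Delisle scale: 150 + (115.6278 / 100) × (0 - 150) = -23.44°De.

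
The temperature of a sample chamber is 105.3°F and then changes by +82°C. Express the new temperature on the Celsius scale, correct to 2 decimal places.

122.72°C

Initial temperature in Celsius: (105.3 - 32) × 5/9 = 40.7222°C.
Final Celsius temperature: 40.7222 + 82.0000 = 122.7222°C.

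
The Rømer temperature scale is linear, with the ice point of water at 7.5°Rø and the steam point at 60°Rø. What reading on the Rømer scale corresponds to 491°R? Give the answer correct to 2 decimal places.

First in Celsius: (491 - 491.67) × 5/9 = -0.3722°C.
Linearly onto the Rømer scale: 7.5 + (-0.3722 / 100) × (60 - 7.5) = 7.30°Rø.

7.30°Rø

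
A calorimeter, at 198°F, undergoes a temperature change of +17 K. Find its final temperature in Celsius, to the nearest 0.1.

Initial temperature in Celsius: (198 - 32) × 5/9 = 92.2222°C.
The 17 K change is an interval; Kelvin and Celsius degrees are the same size, so ΔC = +17°C.
Final Celsius temperature: 92.2222 + 17.0000 = 109.2222°C.

109.2°C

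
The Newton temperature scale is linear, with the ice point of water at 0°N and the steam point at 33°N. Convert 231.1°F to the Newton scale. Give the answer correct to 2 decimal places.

36.50°N

First in Celsius: (231.1 - 32) × 5/9 = 110.6111°C.
Linearly onto the Newton scale: 0 + (110.6111 / 100) × (33 - 0) = 36.50°N.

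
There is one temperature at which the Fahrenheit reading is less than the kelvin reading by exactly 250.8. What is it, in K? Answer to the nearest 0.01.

Let K be the kelvin reading. The Fahrenheit reading is F = 1.8·K - 459.67.
Require F - K = -250.8: (0.8)·K - 459.67 = -250.8.
K = (-250.8 + 459.67) / (0.8) = 261.09.

261.09 K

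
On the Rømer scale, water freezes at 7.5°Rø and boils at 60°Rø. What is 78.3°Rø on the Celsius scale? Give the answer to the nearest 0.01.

134.86°C

Linear interpolation between the fixed points: C = (78.3 - 7.5) × 100 / (60 - 7.5) = 134.8571°C.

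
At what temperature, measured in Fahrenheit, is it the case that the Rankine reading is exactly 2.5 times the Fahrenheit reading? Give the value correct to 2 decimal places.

306.45°F

Let F be the Fahrenheit reading. The Rankine reading is R = 1·F + 459.67.
Require R = 2.5·F: 1·F + 459.67 = 2.5·F.
(-1.5)·F = -459.67  ⇒  F = 306.45.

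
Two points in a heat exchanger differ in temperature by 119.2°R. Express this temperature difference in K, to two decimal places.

An interval of 1°R corresponds to 5/9 K.
119.2 × 5/9 = 66.22.

66.22 K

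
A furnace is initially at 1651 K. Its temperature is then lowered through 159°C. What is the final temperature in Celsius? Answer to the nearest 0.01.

Initial temperature in Celsius: 1651 - 273.15 = 1377.8500°C.
Final Celsius temperature: 1377.8500 - 159.0000 = 1218.8500°C.

1218.85°C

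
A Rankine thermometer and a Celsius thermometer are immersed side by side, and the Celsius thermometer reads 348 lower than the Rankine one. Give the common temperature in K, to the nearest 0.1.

93.6 K

Let x be the Rankine reading; then the Celsius reading is 5/9·x - 273.15.
(5/9·x - 273.15) - x = -348  ⇒  (-4/9)·x = -74.85  ⇒  x = 168.4125°R.
In Celsius: (168.4125 - 491.67) × 5/9 = -179.5875°C.
In kelvin: -179.5875 + 273.15 = 93.6 K.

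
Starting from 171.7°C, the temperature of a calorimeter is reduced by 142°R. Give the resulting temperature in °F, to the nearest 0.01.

199.06°F

The 142°R change is an interval, so only the factor 5/9 applies: -142 × 5/9 = -78.8889°C.
Final Celsius temperature: 171.7000 - 78.8889 = 92.8111°C.
In Fahrenheit: 92.8111 × 1.8 + 32 = 199.06°F.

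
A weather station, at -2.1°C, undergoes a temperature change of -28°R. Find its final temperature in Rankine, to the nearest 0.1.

The 28°R change is an interval, so only the factor 5/9 applies: -28 × 5/9 = -15.5556°C.
Final Celsius temperature: -2.1000 - 15.5556 = -17.6556°C.
In Rankine: -17.6556 × 1.8 + 491.67 = 459.9°R.

459.9°R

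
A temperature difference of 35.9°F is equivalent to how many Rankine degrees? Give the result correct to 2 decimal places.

35.90°R

Fahrenheit and Rankine degrees are the same size, so the interval is unchanged: 35.90.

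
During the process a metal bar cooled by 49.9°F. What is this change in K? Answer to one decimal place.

Only the scale ratio 5/9 matters for a change in temperature.
49.9 × 5/9 = 27.7.

27.7 K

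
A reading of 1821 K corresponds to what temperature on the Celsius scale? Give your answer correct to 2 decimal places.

In Celsius: 1821 - 273.15 = 1547.8500°C.

1547.85°C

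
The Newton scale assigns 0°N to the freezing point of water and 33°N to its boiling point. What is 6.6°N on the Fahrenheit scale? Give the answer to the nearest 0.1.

Linear interpolation between the fixed points: C = (6.6 - 0) × 100 / (33 - 0) = 20.0000°C.
Then 20.0000 × 1.8 + 32 = 68.0°F.

68.0°F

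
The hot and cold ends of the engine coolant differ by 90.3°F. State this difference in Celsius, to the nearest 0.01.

50.17°C

Only the scale ratio 5/9 matters for a change in temperature.
90.3 × 5/9 = 50.17.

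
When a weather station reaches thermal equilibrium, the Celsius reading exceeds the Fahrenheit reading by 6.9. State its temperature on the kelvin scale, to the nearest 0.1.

224.5 K

Let x be the Fahrenheit reading; then the Celsius reading is 5/9·x - 17.7778.
(5/9·x - 17.7778) - x = 6.9  ⇒  (-4/9)·x = 24.6778  ⇒  x = -55.5250°F.
In Celsius: (-55.525 - 32) × 5/9 = -48.6250°C.
In kelvin: -48.6250 + 273.15 = 224.5 K.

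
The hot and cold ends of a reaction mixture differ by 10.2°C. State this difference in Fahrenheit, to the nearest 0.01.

Only the scale ratio 1.8 matters for a change in temperature.
10.2 × 1.8 = 18.36.

18.36°F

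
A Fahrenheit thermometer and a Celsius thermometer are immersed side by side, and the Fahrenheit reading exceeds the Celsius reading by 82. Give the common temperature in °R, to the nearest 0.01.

Let x be the Fahrenheit reading; then the Celsius reading is 5/9·x - 17.7778.
(5/9·x - 17.7778) - x = -82  ⇒  (-4/9)·x = -64.2222  ⇒  x = 144.5000°F.
In Celsius: (144.5 - 32) × 5/9 = 62.5000°C.
In Rankine: 62.5000 × 1.8 + 491.67 = 604.17°R.

604.17°R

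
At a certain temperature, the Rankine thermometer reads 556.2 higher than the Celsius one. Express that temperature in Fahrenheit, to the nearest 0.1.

177.2°F

Let x be the Celsius reading; then the Rankine reading is 1.8·x + 491.67.
(1.8·x + 491.67) - x = 556.2  ⇒  (0.8)·x = 64.53  ⇒  x = 80.6625°C.
In Fahrenheit: 80.6625 × 1.8 + 32 = 177.2°F.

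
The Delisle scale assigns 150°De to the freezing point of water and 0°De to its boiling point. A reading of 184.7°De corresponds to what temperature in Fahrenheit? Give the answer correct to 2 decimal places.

Linear interpolation between the fixed points: C = (184.7 - 150) × 100 / (0 - 150) = -23.1333°C.
Then -23.1333 × 1.8 + 32 = -9.64°F.

-9.64°F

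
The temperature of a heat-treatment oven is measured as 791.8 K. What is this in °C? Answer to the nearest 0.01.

518.65°C

In Celsius: 791.8 - 273.15 = 518.6500°C.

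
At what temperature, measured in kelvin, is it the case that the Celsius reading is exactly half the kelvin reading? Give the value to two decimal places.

Let K be the kelvin reading. The Celsius reading is C = 1·K - 273.15.
Require C = 0.5·K: 1·K - 273.15 = 0.5·K.
(0.5)·K = 273.15  ⇒  K = 546.30.

546.30 K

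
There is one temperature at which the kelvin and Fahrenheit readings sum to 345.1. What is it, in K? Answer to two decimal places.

Let K be the kelvin reading. The Fahrenheit reading is F = 1.8·K - 459.67.
Require K + F = 345.1: (2.8)·K - 459.67 = 345.1.
K = (345.1 + 459.67) / (2.8) = 287.42.

287.42 K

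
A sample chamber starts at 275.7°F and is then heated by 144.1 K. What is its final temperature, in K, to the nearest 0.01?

552.64 K

Initial temperature in Celsius: (275.7 - 32) × 5/9 = 135.3889°C.
The 144.1 K change is an interval; Kelvin and Celsius degrees are the same size, so ΔC = +144.1°C.
Final Celsius temperature: 135.3889 + 144.1000 = 279.4889°C.
In kelvin: 279.4889 + 273.15 = 552.64 K.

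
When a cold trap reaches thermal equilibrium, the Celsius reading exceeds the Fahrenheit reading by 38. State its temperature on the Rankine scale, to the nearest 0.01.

Let x be the Fahrenheit reading; then the Celsius reading is 5/9·x - 17.7778.
(5/9·x - 17.7778) - x = 38  ⇒  (-4/9)·x = 55.7778  ⇒  x = -125.5000°F.
In Celsius: (-125.5 - 32) × 5/9 = -87.5000°C.
In Rankine: -87.5000 × 1.8 + 491.67 = 334.17°R.

334.17°R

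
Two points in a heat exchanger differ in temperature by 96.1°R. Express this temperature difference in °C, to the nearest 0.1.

53.4°C

For a temperature interval the offset drops out; only the factor 5/9 applies.
96.1 × 5/9 = 53.4.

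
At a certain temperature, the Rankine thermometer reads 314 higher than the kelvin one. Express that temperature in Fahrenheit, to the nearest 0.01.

246.83°F

Let x be the kelvin reading; then the Rankine reading is 1.8·x.
(1.8·x) - x = 314  ⇒  (0.8)·x = 314  ⇒  x = 392.5000 K.
In Celsius: 392.5 - 273.15 = 119.3500°C.
In Fahrenheit: 119.3500 × 1.8 + 32 = 246.83°F.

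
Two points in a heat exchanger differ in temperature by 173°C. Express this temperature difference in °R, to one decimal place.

311.4°R

For a temperature interval the offset drops out; only the factor 1.8 applies.
173 × 1.8 = 311.4.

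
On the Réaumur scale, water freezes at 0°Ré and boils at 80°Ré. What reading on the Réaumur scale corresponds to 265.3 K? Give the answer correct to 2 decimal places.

First in Celsius: 265.3 - 273.15 = -7.8500°C.
Linearly onto the Réaumur scale: 0 + (-7.8500 / 100) × (80 - 0) = -6.28°Ré.

-6.28°Ré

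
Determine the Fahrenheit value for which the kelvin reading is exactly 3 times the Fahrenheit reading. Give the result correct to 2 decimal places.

104.47°F

Let F be the Fahrenheit reading. The kelvin reading is K = 5/9·F + 255.372.
Require K = 3·F: 5/9·F + 255.372 = 3·F.
(-22/9)·F = -255.372  ⇒  F = 104.47.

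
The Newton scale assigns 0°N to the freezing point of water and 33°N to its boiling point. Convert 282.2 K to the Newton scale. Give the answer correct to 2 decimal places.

2.99°N

First in Celsius: 282.2 - 273.15 = 9.0500°C.
Linearly onto the Newton scale: 0 + (9.0500 / 100) × (33 - 0) = 2.99°N.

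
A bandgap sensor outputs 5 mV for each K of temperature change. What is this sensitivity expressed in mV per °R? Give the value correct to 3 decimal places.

2.778 mV per °R

The quantity depends on a temperature interval, so only the ratio of degree sizes applies; the offset between the scales is irrelevant.
A change of 1°R is a change of 5/9 K, so per °R the value is 5 × 5/9 = 2.778.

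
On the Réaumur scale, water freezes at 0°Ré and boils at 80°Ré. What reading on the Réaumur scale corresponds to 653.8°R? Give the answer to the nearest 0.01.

First in Celsius: (653.8 - 491.67) × 5/9 = 90.0722°C.
Linearly onto the Réaumur scale: 0 + (90.0722 / 100) × (80 - 0) = 72.06°Ré.

72.06°Ré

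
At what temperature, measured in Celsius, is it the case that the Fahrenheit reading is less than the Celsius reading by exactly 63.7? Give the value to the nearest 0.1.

-119.6°C

Let C be the Celsius reading. The Fahrenheit reading is F = 1.8·C + 32.
Require F - C = -63.7: (0.8)·C + 32 = -63.7.
C = (-63.7 - 32) / (0.8) = -119.6.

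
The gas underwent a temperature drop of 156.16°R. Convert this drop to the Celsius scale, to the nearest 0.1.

An interval of 1°R corresponds to 5/9°C.
156.16 × 5/9 = 86.8.

86.8°C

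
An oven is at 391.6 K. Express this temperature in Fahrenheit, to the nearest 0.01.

In Celsius: 391.6 - 273.15 = 118.4500°C.
In Fahrenheit: 118.4500 × 1.8 + 32 = 245.21°F.

245.21°F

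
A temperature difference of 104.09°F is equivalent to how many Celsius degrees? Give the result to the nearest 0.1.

57.8°C

An interval of 1°F corresponds to 5/9°C.
104.09 × 5/9 = 57.8.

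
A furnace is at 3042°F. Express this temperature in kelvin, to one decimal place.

In Celsius: (3042 - 32) × 5/9 = 1672.2222°C.
In kelvin: 1672.2222 + 273.15 = 1945.4 K.

1945.4 K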